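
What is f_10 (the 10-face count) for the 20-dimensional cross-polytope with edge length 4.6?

f_10(20-orthoplex) = 2^11 · (20 choose 11) = 343982080.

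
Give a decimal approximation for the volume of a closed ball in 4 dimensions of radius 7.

V_4(7) = π^(4/2) · (7)^4 / Γ(4/2 + 1) = 2401·π^2/2 ≈ 11848.5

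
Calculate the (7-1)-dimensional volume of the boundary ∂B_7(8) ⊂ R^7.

The surface area of an n-ball is 2π^(n/2) r^(n-1) / Γ(n/2). For n=7, r=8: 4194304·π^3/15 ≈ 8.66998e+06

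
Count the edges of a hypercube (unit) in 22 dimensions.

The 22-cube has n·2^(n-1) = 22·2^21 = 22·2097152 = 46137344 edges.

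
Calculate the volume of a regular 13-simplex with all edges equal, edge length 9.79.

For a regular n-simplex with edge a, V = (a^n / n!)·√((n+1)/2^n). With a=9.79, n=13: V ≈ 50.3806.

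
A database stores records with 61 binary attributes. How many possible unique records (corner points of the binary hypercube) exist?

An n-cube has 2^n vertices; for n = 61 that is 2^61 = 2305843009213693952.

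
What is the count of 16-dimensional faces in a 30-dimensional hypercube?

f_16(30-cube) = (30 choose 16) · 2^14 = 2382605107200.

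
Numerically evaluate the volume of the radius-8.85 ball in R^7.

The n-ball volume is π^(n/2)·r^n/Γ(n/2+1). With n=7, r=8.85: V ≈ 2.00902e+07.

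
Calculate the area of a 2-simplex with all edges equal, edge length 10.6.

Area = (√3/4) · 10.6² = 48.6533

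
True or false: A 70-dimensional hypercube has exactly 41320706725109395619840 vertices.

False. The 70-cube has 2^70 = 1180591620717411303424 vertices.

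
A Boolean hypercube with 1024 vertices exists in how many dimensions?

2^n = 1024 ⇒ n = log_2(1024) = 10.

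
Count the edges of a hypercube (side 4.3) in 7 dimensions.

The 7-cube has n·2^(n-1) = 7·2^6 = 7·64 = 448 edges.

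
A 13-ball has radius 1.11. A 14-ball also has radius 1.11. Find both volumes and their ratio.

V_13(1.11) ≈ 3.53623. V_14(1.11) ≈ 2.58309. Ratio V_13/V_14 ≈ 1.369.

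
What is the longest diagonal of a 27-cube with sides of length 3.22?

d = √(3.22² + 3.22² + ... + 3.22²) [27 terms] = √(27·3.22²) = 3.22√27 ≈ 16.7316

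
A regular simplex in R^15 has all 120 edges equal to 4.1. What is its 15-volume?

For a regular n-simplex with edge a, V = (a^n / n!)·√((n+1)/2^n). With a=4.1, n=15: V ≈ 2.62781e-05.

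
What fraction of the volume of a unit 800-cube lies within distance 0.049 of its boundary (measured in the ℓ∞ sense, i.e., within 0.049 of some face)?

Shell fraction = 1 - (1-0.098)^800 ≈ 1 - 1.463e-36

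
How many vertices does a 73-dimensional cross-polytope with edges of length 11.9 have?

The 73-dimensional cross-polytope has 2n = 2·73 = 146 vertices.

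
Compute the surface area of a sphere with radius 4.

S = n·V_n(r)/r = 3·V_3(4)/4 (volume-to-surface relation), giving 4πr² = 4π·(4)² ≈ 201.062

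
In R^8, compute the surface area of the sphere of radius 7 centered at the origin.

The surface area of an n-ball is 2π^(n/2) r^(n-1) / Γ(n/2). For n=8, r=7: 823543·π^4/3 ≈ 2.67402e+07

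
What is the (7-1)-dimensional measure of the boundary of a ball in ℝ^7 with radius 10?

S_7(10) = 2·π^(7/2)·(10)^6 / Γ(7/2) = 3200000·π^3/3 ≈ 3.30734e+07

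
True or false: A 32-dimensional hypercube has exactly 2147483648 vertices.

False. The 32-cube has 2^32 = 4294967296 vertices.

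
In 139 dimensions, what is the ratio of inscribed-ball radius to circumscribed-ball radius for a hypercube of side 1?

Ratio = (s/2)/(s√139/2) = 139^(-1/2) ≈ 0.0848189.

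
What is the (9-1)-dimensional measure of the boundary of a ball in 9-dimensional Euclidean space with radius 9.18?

|∂B_9(9.18)| ≈ 1.49728e+09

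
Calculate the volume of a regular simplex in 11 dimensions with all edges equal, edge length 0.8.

V_11 = √(12) · 0.8^11 / (11! · 2^(11/2)) ≈ 1.64725e-10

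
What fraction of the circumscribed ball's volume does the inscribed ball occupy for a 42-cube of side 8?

Volume scales as r^n, and r_in/r_out = 1/√42, giving (1/√42)^42 ≈ 8.1614e-35.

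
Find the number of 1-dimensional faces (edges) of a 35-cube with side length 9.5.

The 35-cube has n·2^(n-1) = 35·2^34 = 35·17179869184 = 601295421440 edges.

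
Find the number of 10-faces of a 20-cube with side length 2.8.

Choose 10 of 20 axes to span the face (C(20,10) = 184756 ways), then fix each of the remaining 10 coordinates at one of its two extreme values (2^10 = 1024 ways): 184756·1024 = 189190144.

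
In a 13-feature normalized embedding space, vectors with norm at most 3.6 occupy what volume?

The n-ball volume is π^(n/2)·r^n/Γ(n/2+1). With n=13, r=3.6: V ≈ 1.55337e+07.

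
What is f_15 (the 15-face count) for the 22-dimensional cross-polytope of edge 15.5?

An n-cross-polytope has 2^(k+1)·C(n,k+1) k-faces. Here 2^16·C(22,16) = 65536·74613 = 4889837568.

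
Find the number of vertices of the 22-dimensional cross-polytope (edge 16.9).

The 22-dimensional cross-polytope has 2n = 2·22 = 44 vertices.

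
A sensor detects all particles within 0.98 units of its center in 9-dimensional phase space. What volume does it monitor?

V_9(0.98) = π^(9/2) · (0.98)^9 / Γ(9/2 + 1) ≈ 2.75012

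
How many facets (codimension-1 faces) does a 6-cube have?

Choose 5 of 6 axes to span the face (C(6,5) = 6 ways), then fix each of the remaining 1 coordinate at one of its two extreme values (2^1 = 2 ways): 6·2 = 12.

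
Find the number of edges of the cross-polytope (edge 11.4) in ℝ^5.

Each 1-face is the convex hull of 2 vertices, one chosen as ±e_i from each of 2 distinct axes: 2^2·C(5,2) = 40.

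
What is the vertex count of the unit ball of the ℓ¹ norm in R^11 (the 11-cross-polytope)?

The 11-dimensional cross-polytope has 2n = 2·11 = 22 vertices.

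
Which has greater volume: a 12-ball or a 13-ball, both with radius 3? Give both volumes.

V_12(3) ≈ 709613. V_13(3) ≈ 1.45184e+06. The 13-ball is larger.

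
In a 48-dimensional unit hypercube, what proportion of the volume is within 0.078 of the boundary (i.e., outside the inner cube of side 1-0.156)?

The inner cube has side 1-2·0.078 = 0.844 and volume (0.844)^48 ≈ 0.0002914, so the shell holds 0.999709 of the volume.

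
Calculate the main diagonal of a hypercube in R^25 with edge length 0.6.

||(0.6,0.6,...,0.6)|| = √(25)·0.6 = 3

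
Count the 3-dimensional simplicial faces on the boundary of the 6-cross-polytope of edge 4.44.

Each 3-face is the convex hull of 4 vertices, one chosen as ±e_i from each of 4 distinct axes: 2^4·C(6,4) = 240.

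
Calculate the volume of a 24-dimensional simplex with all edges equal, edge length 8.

V = (8^24 / 24!) · √((24+1) / 2^24) ≈ 9.29103e-06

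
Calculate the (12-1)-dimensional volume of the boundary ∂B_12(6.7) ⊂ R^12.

The surface area of an n-ball is 2π^(n/2) r^(n-1) / Γ(n/2). For n=12, r=6.7: 1.95691e+10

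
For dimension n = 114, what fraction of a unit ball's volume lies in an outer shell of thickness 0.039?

1 - (1-0.039)^114 ≈ 0.989273 ≈ 98.93%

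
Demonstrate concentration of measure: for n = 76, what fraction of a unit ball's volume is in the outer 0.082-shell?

1 - (1-0.082)^76 ≈ 0.9985 ≈ 99.85%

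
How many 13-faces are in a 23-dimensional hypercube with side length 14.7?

Number of 13-faces = C(23,13) · 2^(23-13) = 1144066 · 1024 = 1171523584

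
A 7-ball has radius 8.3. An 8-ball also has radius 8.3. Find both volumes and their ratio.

V_7(8.3) ≈ 1.28211e+07. V_8(8.3) ≈ 9.14141e+07. Ratio V_7/V_8 ≈ 0.1403.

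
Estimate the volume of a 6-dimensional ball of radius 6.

V_6(6) = π^(6/2) · (6)^6 / Γ(6/2 + 1) = 7776·π^3 ≈ 241105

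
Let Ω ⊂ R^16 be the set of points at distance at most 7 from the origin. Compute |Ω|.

V_16(7) = π^(16/2) · (7)^16 / Γ(16/2 + 1) = 4747561509943·π^8/5760 ≈ 7.82073e+12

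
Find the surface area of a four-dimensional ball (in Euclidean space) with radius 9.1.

The surface area of an n-ball is 2π^(n/2) r^(n-1) / Γ(n/2). For n=4, r=9.1: 14874.9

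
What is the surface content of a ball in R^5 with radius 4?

|∂B_5(4)| = 2048·π^2/3 ≈ 6737.65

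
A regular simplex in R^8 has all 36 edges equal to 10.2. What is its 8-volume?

V = (10.2^8 / 8!) · √((8+1) / 2^8) ≈ 544.856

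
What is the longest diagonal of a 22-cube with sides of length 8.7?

Diagonal = √22 · 8.7 ≈ 40.8066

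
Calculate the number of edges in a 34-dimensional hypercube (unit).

The 34-cube has n·2^(n-1) = 34·2^33 = 34·8589934592 = 292057776128 edges.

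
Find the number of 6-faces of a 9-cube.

Number of 6-faces = C(9,6) · 2^(9-6) = 84 · 8 = 672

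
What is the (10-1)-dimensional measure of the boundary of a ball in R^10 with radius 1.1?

The surface area of an n-ball is 2π^(n/2) r^(n-1) / Γ(n/2). For n=10, r=1.1: 60.1315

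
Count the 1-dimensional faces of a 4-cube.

Number of 1-faces = C(4,1)·2^(4-1) = 4·8 = 32.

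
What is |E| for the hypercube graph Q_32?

Each of the 2^32 = 4294967296 vertices has degree 32; total edges = 32·2^32/2 = 68719476736.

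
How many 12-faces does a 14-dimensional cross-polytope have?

f_12(14-orthoplex) = 2^13 · (14 choose 13) = 114688.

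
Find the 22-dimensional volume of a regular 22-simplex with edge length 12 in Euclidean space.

Volume = 12^22 · √(23/2^22) / 22! ≈ 1.15015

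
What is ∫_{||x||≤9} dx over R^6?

V_6(9) = π^(6/2) · (9)^6 / Γ(6/2 + 1) = 177147·π^3/2 ≈ 2.74633e+06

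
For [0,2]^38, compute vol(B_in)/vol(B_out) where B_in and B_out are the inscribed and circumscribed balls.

The radii are 2/2 and 2√38/2, so the volume ratio is (1/√38)^38 = 38^{-38/2} ≈ 9.64077e-31.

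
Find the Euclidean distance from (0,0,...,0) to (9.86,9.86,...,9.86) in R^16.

d = √(9.86² + 9.86² + ... + 9.86²) [16 terms] = √(16·9.86²) = 9.86√16 = 39.44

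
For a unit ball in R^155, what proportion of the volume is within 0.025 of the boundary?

V(inner)/V(outer) = ((1-0.025)/1)^155 ≈ 0.01976, so the shell fraction is 0.980243.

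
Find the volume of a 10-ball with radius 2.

V = 128·π^5/15 ≈ 2611.37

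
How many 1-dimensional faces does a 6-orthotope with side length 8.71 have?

Choose 1 of 6 axes to span the face (C(6,1) = 6 ways), then fix each of the remaining 5 coordinates at one of its two extreme values (2^5 = 32 ways): 6·32 = 192.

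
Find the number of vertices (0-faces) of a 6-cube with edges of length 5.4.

f_0(6-cube) = (6 choose 0) · 2^6 = 64.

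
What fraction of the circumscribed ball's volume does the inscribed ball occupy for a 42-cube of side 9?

The radii are 9/2 and 9√42/2, so the volume ratio is (1/√42)^42 = 42^{-42/2} ≈ 8.1614e-35.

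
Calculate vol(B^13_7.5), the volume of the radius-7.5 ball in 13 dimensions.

V = 14416259765625·π^6/64064 ≈ 2.1634e+11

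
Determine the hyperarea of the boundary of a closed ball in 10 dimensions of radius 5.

The surface area of an n-ball is 2π^(n/2) r^(n-1) / Γ(n/2). For n=10, r=5: 1953125·π^5/12 ≈ 4.98079e+07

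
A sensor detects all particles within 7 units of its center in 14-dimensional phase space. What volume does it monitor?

V_14(7) = π^(14/2) · (7)^14 / Γ(14/2 + 1) = 96889010407·π^7/720 ≈ 4.06435e+11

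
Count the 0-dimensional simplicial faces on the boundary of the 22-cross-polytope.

Each 0-face is the convex hull of 1 vertex, one chosen as ±e_i from each of 1 distinct axis: 2^1·C(22,1) = 44.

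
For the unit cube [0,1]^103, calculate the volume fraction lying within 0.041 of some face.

1 - (1 - 2·0.041)^103 = 1 - 0.918^103 ≈ 0.999851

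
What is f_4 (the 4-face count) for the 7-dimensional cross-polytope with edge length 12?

f_4(7-orthoplex) = 2^5 · (7 choose 5) = 672.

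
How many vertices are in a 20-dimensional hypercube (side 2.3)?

An n-cube has C(n,k)·2^(n-k) k-faces. Here C(20,0)·2^20 = 1·1048576 = 1048576.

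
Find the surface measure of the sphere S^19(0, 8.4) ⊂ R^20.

S_20(8.4) = 2·π^(20/2)·(8.4)^19 / Γ(20/2) ≈ 1.87963e+17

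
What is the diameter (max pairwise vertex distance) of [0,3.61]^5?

Diagonal = √5 · 3.61 ≈ 8.07221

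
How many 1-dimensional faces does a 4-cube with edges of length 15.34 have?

An n-cube has C(n,k)·2^(n-k) k-faces. Here C(4,1)·2^3 = 4·8 = 32.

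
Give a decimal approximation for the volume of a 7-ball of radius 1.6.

Volume = π^{7/2}·(1.6)^7/Γ(9/2) ≈ 126.829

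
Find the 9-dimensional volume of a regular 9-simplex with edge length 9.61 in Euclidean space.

V_9 = √(10) · 9.61^9 / (9! · 2^(9/2)) ≈ 269.223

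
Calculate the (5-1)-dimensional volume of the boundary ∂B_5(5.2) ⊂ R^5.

S = n·V_n(r)/r = 5·V_5(5.2)/5.2 (volume-to-surface relation), giving 19243.4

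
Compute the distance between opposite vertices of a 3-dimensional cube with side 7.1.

d = √(7.1² + 7.1² + ... + 7.1²) [3 terms] = √(3·7.1²) = 7.1√3 ≈ 12.2976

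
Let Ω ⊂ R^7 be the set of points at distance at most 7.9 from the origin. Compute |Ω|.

V_7(7.9) = π^(7/2) · (7.9)^7 / Γ(7/2 + 1) ≈ 9.0734e+06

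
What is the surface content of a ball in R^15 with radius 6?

S = n·V_n(r)/r = 15·V_15(6)/6 (volume-to-surface relation), giving 743008370688·π^7/5005 ≈ 4.48372e+11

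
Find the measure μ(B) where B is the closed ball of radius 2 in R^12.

Volume = π^{12/2}·(2)^12/Γ(7) = 256·π^6/45 ≈ 5469.24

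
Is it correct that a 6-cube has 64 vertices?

True. The 6-cube has 2^6 = 64 vertices.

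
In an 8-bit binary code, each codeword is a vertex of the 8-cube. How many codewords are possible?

Each vertex is a binary string of length 8, so there are 2^8 = 256.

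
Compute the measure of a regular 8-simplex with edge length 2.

V = (2^8 / 8!) · √((8+1) / 2^8) ≈ 0.00119048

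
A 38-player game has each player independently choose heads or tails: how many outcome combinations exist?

Number of vertices = 2^38 = 274877906944.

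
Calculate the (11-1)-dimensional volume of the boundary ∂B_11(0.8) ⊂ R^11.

|∂B_11(0.8)| ≈ 2.22535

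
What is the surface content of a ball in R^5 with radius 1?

S_5(1) = 2·π^(5/2)·(1)^4 / Γ(5/2) = 8·π^2/3 ≈ 26.3189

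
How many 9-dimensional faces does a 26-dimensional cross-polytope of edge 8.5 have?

Number of 9-faces = 2^(9+1) · C(26,9+1) = 1024 · 5311735 = 5439216640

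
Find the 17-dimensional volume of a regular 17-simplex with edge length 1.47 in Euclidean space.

For a regular n-simplex with edge a, V = (a^n / n!)·√((n+1)/2^n). With a=1.47, n=17: V ≈ 2.30254e-14.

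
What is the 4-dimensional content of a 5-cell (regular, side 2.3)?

For a regular n-simplex with edge a, V = (a^n / n!)·√((n+1)/2^n). With a=2.3, n=4: V ≈ 0.651816.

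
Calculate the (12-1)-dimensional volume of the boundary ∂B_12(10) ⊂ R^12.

|∂B_12(10)| = 5000000000·π^6/3 ≈ 1.60232e+12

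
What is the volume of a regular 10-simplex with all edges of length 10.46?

For a regular n-simplex with edge a, V = (a^n / n!)·√((n+1)/2^n). With a=10.46, n=10: V ≈ 447.817.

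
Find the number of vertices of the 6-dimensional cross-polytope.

The 6-dimensional cross-polytope has 2n = 2·6 = 12 vertices.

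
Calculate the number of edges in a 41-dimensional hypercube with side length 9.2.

An n-cube has n·2^(n-1) edges. With n = 41: 41·1099511627776 = 45079976738816.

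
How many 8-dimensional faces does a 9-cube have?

An n-cube has C(n,k)·2^(n-k) k-faces. Here C(9,8)·2^1 = 9·2 = 18.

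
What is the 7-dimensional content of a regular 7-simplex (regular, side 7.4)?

For a regular n-simplex with edge a, V = (a^n / n!)·√((n+1)/2^n). With a=7.4, n=7: V ≈ 60.2742.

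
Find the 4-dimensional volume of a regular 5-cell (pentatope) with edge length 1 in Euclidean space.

Volume = 1^4 · √(5/2^4) / 4! ≈ 0.0232924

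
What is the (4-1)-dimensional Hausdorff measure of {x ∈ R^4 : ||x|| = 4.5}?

S_4(4.5) = 2·π^(4/2)·(4.5)^3 / Γ(4/2) = 729·π^2/4 ≈ 1798.74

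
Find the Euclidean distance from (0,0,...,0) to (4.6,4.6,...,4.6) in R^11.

||(4.6,4.6,...,4.6)|| = √(11)·4.6 ≈ 15.2565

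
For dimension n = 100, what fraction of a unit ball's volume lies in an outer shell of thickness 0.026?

1 - (1-0.026)^100 ≈ 0.928238 ≈ 92.82%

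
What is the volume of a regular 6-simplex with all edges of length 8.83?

For a regular n-simplex with edge a, V = (a^n / n!)·√((n+1)/2^n). With a=8.83, n=6: V ≈ 217.716.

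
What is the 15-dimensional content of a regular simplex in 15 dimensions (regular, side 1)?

Volume = 1^15 · √(16/2^15) / 15! ≈ 1.6898e-14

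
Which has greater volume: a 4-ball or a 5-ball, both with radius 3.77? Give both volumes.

V_4(3.77) ≈ 996.862. V_5(3.77) ≈ 4008.72. The 5-ball is larger.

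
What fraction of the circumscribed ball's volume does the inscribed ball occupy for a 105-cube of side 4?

V_in / V_out = (r_in/r_out)^105 = (1/√105)^105 = 105^(-105/2) ≈ 7.71901e-107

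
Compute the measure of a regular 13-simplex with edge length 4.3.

Volume = 4.3^13 · √(14/2^13) / 13! ≈ 0.00114072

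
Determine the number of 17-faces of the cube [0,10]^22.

Choose 17 of 22 axes to span the face (C(22,17) = 26334 ways), then fix each of the remaining 5 coordinates at one of its two extreme values (2^5 = 32 ways): 26334·32 = 842688.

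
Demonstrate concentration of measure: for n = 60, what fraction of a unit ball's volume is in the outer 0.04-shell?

1 - (1-0.04)^60 ≈ 0.913648 ≈ 91.36%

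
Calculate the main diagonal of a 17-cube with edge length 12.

Diagonal = √17 · 12 ≈ 49.4773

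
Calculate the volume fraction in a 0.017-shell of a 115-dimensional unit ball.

1 - (1-0.017)^115 ≈ 0.860795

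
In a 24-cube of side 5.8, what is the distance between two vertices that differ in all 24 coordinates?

Diagonal = √24 · 5.8 ≈ 28.4141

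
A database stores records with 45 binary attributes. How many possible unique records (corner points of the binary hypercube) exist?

The 45-cube has 2^45 = 35184372088832 vertices.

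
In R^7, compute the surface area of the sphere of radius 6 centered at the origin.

S = n·V_n(r)/r = 7·V_7(6)/6 (volume-to-surface relation), giving 248832·π^3/5 ≈ 1.54307e+06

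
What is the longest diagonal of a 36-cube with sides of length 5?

||(5,5,...,5)|| = √(36)·5 = 30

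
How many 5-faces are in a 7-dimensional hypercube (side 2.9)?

Number of 5-faces = C(7,5) · 2^(7-5) = 21 · 4 = 84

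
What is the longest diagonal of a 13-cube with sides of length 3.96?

||(3.96,3.96,...,3.96)|| = √(13)·3.96 ≈ 14.278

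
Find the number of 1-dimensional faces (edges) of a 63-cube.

Each of the 2^63 = 9223372036854775808 vertices has degree 63; total edges = 63·2^63/2 = 290536219160925437952.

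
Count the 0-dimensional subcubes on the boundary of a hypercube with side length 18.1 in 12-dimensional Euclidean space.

Choose 0 of 12 axes to span the face (C(12,0) = 1 way), then fix each of the remaining 12 coordinates at one of its two extreme values (2^12 = 4096 ways): 1·4096 = 4096.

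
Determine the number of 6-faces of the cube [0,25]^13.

An n-cube has C(n,k)·2^(n-k) k-faces. Here C(13,6)·2^7 = 1716·128 = 219648.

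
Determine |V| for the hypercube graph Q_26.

The 26-cube has 2^26 = 67108864 vertices.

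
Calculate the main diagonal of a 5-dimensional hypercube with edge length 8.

d = √(8² + 8² + ... + 8²) [5 terms] = √(5·8²) = 8√5 ≈ 17.8885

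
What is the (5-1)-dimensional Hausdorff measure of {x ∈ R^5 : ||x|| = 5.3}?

S = n·V_n(r)/r = 5·V_5(5.3)/5.3 (volume-to-surface relation), giving 20766.9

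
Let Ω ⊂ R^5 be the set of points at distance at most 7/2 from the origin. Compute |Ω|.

V = 16807·π^2/60 ≈ 2764.64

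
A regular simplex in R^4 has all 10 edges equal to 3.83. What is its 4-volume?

V = (3.83^4 / 4!) · √((4+1) / 2^4) ≈ 5.01197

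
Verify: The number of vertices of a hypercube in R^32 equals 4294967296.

True. The 32-cube has 2^32 = 4294967296 vertices.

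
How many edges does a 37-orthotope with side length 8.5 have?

The 37-cube has n·2^(n-1) = 37·2^36 = 37·68719476736 = 2542620639232 edges.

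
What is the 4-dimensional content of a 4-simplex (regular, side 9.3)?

V = (9.3^4 / 4!) · √((4+1) / 2^4) ≈ 174.239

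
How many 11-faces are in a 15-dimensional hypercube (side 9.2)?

Choose 11 of 15 axes to span the face (C(15,11) = 1365 ways), then fix each of the remaining 4 coordinates at one of its two extreme values (2^4 = 16 ways): 1365·16 = 21840.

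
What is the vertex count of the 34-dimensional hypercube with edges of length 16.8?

Number of vertices = 2^34 = 17179869184.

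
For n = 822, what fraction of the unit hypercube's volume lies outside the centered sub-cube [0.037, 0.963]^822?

1 - (1 - 2·0.037)^822 = 1 - 0.926^822 ≈ 1 - 3.583e-28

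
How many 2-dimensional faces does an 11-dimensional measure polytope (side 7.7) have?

Number of 2-faces = C(11,2) · 2^(11-2) = 55 · 512 = 28160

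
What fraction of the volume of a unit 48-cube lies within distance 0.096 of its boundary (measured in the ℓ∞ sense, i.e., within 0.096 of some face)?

1 - (1 - 2·0.096)^48 = 1 - 0.808^48 ≈ 0.999964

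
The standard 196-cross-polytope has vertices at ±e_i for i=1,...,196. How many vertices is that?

An n-cross-polytope has 2n vertices; here n = 196, giving 392.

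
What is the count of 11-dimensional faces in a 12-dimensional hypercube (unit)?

Choose 11 of 12 axes to span the face (C(12,11) = 12 ways), then fix each of the remaining 1 coordinate at one of its two extreme values (2^1 = 2 ways): 12·2 = 24.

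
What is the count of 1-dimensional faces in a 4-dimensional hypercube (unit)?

An n-cube has C(n,k)·2^(n-k) k-faces. Here C(4,1)·2^3 = 4·8 = 32.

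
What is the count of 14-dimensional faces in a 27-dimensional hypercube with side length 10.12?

Number of 14-faces = C(27,14) · 2^(27-14) = 20058300 · 8192 = 164317593600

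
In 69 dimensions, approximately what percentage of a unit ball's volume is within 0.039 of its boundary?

1 - (1-0.039)^69 ≈ 0.935744 ≈ 93.57%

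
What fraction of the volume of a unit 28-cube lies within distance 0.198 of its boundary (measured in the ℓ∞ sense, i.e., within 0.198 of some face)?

1 - (1 - 2·0.198)^28 = 1 - 0.604^28 ≈ 0.9999992603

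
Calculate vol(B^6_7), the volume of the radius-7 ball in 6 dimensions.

V = 117649·π^3/6 ≈ 607976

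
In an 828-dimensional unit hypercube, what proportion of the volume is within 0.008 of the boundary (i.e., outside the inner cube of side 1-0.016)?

Shell fraction = 1 - (1-0.016)^828 ≈ 0.9999984153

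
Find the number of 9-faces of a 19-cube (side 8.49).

An n-cube has C(n,k)·2^(n-k) k-faces. Here C(19,9)·2^10 = 92378·1024 = 94595072.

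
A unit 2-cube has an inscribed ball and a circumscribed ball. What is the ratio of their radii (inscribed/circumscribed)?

For an n-cube of any side s, the inradius is s/2 and the circumradius is s√n/2, so the ratio is 1/√2 ≈ 0.707107.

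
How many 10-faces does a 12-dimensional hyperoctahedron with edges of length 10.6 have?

An n-cross-polytope has 2^(k+1)·C(n,k+1) k-faces. Here 2^11·C(12,11) = 2048·12 = 24576.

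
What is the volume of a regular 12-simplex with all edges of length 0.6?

V = (0.6^12 / 12!) · √((12+1) / 2^12) ≈ 2.56018e-13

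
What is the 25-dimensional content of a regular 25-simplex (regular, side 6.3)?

V_25 = √(26) · 6.3^25 / (25! · 2^(25/2)) ≈ 5.46361e-09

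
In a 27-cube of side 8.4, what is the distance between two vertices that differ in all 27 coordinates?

The space diagonal of an n-cube of side s is s√n. Here 8.4·√27 ≈ 43.6477.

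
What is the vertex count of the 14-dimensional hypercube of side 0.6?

Number of vertices = 2^14 = 16384.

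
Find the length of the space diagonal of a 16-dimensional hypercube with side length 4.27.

||(4.27,4.27,...,4.27)|| = √(16)·4.27 = 17.08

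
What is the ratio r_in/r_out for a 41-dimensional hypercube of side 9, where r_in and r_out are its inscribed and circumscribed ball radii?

For an n-cube of any side s, the inradius is s/2 and the circumradius is s√n/2, so the ratio is 1/√41 ≈ 0.156174.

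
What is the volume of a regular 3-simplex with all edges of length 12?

Volume = (√2/12) · 12³ = 203.647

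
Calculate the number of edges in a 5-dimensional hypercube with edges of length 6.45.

Each of the 2^5 = 32 vertices has degree 5; total edges = 5·2^5/2 = 80.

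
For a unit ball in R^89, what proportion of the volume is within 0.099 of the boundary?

1 - (1-0.099)^89 ≈ 0.999907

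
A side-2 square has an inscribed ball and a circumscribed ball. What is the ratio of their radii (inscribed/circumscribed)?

r_in / r_out = (2/2) / (2√2/2) = 1/√2 ≈ 0.707107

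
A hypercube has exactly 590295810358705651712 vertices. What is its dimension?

2^n = 590295810358705651712 ⇒ n = log_2(590295810358705651712) = 69.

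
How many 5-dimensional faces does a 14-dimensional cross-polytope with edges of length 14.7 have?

f_5(14-orthoplex) = 2^6 · (14 choose 6) = 192192.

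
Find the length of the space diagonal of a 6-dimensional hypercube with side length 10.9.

The space diagonal of an n-cube of side s is s√n. Here 10.9·√6 ≈ 26.6994.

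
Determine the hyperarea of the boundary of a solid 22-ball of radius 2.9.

S_22(2.9) = 2·π^(22/2)·(2.9)^21 / Γ(22/2) ≈ 8.32288e+08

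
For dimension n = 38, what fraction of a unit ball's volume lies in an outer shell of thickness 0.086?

1 - (1-0.086)^38 ≈ 0.967194 ≈ 96.72%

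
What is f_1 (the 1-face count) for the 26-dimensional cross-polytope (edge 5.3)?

An n-cross-polytope has 2^(k+1)·C(n,k+1) k-faces. Here 2^2·C(26,2) = 4·325 = 1300.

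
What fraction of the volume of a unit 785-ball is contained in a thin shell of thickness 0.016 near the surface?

Shell fraction = 1 - (1-0.016)^785 ≈ 0.9999968293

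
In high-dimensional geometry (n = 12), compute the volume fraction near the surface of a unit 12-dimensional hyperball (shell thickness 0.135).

1 - (1-0.135)^12 ≈ 0.824534 ≈ 82.45%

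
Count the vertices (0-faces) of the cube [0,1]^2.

Each vertex is a binary string of length 2, so there are 2^2 = 4.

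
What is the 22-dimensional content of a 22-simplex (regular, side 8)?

For a regular n-simplex with edge a, V = (a^n / n!)·√((n+1)/2^n). With a=8, n=22: V ≈ 0.000153726.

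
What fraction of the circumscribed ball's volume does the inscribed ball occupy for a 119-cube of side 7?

Volume scales as r^n, and r_in/r_out = 1/√119, giving (1/√119)^119 ≈ 3.19857e-124.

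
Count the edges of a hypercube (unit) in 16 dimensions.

The 16-cube has n·2^(n-1) = 16·2^15 = 16·32768 = 524288 edges.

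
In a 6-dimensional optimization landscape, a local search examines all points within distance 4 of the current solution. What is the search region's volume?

The n-ball volume is π^(n/2)·r^n/Γ(n/2+1). With n=6, r=4: V = 2048·π^3/3 ≈ 21167.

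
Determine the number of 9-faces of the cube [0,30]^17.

Number of 9-faces = C(17,9) · 2^(17-9) = 24310 · 256 = 6223360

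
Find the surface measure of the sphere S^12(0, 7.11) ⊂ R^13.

|∂B_13(7.11)| ≈ 1.9757e+11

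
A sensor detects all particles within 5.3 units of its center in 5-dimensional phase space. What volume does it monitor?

V_5(5.3) = π^(5/2) · (5.3)^5 / Γ(5/2 + 1) ≈ 22012.9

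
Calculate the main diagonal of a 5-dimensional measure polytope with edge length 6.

The space diagonal of an n-cube of side s is s√n. Here 6·√5 ≈ 13.4164.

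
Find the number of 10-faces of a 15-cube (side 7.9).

Number of 10-faces = C(15,10) · 2^(15-10) = 3003 · 32 = 96096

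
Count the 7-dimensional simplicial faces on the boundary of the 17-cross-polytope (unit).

Each 7-face is the convex hull of 8 vertices, one chosen as ±e_i from each of 8 distinct axes: 2^8·C(17,8) = 6223360.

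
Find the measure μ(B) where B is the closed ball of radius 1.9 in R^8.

V_8(1.9) = π^(8/2) · (1.9)^8 / Γ(8/2 + 1) ≈ 689.314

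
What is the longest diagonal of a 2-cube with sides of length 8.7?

Diagonal = √2 · 8.7 ≈ 12.3037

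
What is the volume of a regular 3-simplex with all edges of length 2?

Volume = (√2/12) · 2³ = 0.942809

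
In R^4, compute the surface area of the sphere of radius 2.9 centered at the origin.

S_4(2.9) = 2·π^(4/2)·(2.9)^3 / Γ(4/2) ≈ 481.42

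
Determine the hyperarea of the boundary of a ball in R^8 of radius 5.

S = n·V_n(r)/r = 8·V_8(5)/5 (volume-to-surface relation), giving 78125·π^4/3 ≈ 2.5367e+06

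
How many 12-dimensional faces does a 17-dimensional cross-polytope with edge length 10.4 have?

f_12(17-orthoplex) = 2^13 · (17 choose 13) = 19496960.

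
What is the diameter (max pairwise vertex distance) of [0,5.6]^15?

d = √(5.6² + 5.6² + ... + 5.6²) [15 terms] = √(15·5.6²) = 5.6√15 ≈ 21.6887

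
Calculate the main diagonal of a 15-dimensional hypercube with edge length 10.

||(10,10,...,10)|| = √(15)·10 ≈ 38.7298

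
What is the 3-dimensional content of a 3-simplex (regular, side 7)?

Volume = (√2/12) · 7³ = 40.4229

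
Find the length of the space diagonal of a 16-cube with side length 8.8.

Diagonal = √16 · 8.8 = 35.2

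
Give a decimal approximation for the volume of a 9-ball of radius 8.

Volume = π^{9/2}·(8)^9/Γ(11/2) = 4294967296·π^4/945 ≈ 4.42718e+08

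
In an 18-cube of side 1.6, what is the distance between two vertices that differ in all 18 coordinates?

The space diagonal of an n-cube of side s is s√n. Here 1.6·√18 ≈ 6.78823.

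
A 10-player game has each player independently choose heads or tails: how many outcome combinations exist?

The 10-cube has 2^10 = 1024 vertices.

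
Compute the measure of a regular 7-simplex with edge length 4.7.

For a regular n-simplex with edge a, V = (a^n / n!)·√((n+1)/2^n). With a=4.7, n=7: V ≈ 2.51301.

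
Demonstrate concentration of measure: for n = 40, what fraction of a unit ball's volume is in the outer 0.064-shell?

1 - (1-0.064)^40 ≈ 0.929037 ≈ 92.90%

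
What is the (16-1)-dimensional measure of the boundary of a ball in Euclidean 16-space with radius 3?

S_16(3) = 2·π^(16/2)·(3)^15 / Γ(16/2) = 1594323·π^8/280 ≈ 5.40278e+07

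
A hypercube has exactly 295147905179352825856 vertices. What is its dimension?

n = log_2(295147905179352825856) = 68.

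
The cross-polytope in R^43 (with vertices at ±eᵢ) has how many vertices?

Number of vertices = 2n = 86.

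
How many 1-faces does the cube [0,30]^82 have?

An n-cube has n·2^(n-1) edges. With n = 82: 82·2417851639229258349412352 = 198263834416799184651812864.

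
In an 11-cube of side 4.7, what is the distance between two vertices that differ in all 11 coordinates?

Diagonal = √11 · 4.7 ≈ 15.5881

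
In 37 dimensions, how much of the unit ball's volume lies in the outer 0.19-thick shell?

V(inner)/V(outer) = ((1-0.19)/1)^37 ≈ 0.0004111, so the shell fraction is 0.999589.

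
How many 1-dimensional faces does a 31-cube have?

f_1(31-cube) = (31 choose 1) · 2^30 = 33285996544.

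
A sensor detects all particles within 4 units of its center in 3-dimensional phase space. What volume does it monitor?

V = 256·π/3 ≈ 268.083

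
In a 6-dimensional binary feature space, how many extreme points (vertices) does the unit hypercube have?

The 6-cube has 2^6 = 64 vertices.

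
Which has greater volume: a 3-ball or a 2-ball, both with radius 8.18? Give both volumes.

V_3(8.18) ≈ 2292.71. V_2(8.18) ≈ 210.212. The 3-ball is larger.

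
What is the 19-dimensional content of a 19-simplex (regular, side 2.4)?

For a regular n-simplex with edge a, V = (a^n / n!)·√((n+1)/2^n). With a=2.4, n=19: V ≈ 8.5045e-13.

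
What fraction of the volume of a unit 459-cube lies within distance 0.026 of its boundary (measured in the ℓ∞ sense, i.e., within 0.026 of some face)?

The inner cube has side 1-2·0.026 = 0.948 and volume (0.948)^459 ≈ 2.265e-11, so the shell holds 1 - 2.265e-11 of the volume.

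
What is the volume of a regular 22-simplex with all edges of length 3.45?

V = (3.45^22 / 22!) · √((22+1) / 2^22) ≈ 1.4151e-12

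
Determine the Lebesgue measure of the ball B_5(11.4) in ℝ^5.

Volume = π^{5/2}·(11.4)^5/Γ(7/2) ≈ 1.0135e+06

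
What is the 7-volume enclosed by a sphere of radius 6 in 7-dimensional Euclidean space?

Volume = π^{7/2}·(6)^7/Γ(9/2) = 1492992·π^3/35 ≈ 1.32263e+06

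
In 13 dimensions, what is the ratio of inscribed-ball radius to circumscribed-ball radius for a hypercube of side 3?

r_in = 3/2 (half the side); r_out = 3√13/2 (half the diagonal). Ratio = 1/√13 ≈ 0.27735.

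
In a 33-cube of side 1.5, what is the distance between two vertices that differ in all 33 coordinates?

||(1.5,1.5,...,1.5)|| = √(33)·1.5 ≈ 8.61684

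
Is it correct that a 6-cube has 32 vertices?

False. The 6-cube has 2^6 = 64 vertices.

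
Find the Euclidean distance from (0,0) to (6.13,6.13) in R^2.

The space diagonal of an n-cube of side s is s√n. Here 6.13·√2 ≈ 8.66913.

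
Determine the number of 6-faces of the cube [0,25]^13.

Choose 6 of 13 axes to span the face (C(13,6) = 1716 ways), then fix each of the remaining 7 coordinates at one of its two extreme values (2^7 = 128 ways): 1716·128 = 219648.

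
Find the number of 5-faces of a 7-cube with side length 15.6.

Number of 5-faces = C(7,5) · 2^(7-5) = 21 · 4 = 84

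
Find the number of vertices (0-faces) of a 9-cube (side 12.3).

Choose 0 of 9 axes to span the face (C(9,0) = 1 way), then fix each of the remaining 9 coordinates at one of its two extreme values (2^9 = 512 ways): 1·512 = 512.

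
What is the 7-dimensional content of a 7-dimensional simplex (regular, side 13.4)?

V_7 = √(8) · 13.4^7 / (7! · 2^(7/2)) ≈ 3848.07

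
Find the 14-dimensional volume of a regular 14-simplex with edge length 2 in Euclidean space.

V_14 = √(15) · 2^14 / (14! · 2^(14/2)) ≈ 5.68653e-09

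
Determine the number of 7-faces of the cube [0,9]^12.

An n-cube has C(n,k)·2^(n-k) k-faces. Here C(12,7)·2^5 = 792·32 = 25344.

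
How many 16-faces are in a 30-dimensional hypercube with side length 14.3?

Number of 16-faces = C(30,16) · 2^(30-16) = 145422675 · 16384 = 2382605107200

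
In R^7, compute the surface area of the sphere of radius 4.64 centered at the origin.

|∂B_7(4.64)| ≈ 330055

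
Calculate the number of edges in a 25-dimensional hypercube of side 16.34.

Each of the 2^25 = 33554432 vertices has degree 25; total edges = 25·2^25/2 = 419430400.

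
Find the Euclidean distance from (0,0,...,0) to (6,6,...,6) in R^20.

The space diagonal of an n-cube of side s is s√n. Here 6·√20 ≈ 26.8328.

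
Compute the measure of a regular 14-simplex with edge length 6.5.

V_14 = √(15) · 6.5^14 / (14! · 2^(14/2)) ≈ 0.0834093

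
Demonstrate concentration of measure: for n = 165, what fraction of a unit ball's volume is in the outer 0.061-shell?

1 - (1-0.061)^165 ≈ 0.999969 ≈ 99.996911%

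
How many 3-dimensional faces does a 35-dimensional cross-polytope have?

f_3(35-orthoplex) = 2^4 · (35 choose 4) = 837760.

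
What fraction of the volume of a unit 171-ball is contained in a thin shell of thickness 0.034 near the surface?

1 - (1-0.034)^171 ≈ 0.997302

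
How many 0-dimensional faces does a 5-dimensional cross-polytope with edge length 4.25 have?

f_0(5-orthoplex) = 2^1 · (5 choose 1) = 10.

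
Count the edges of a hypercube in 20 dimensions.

Number of 1-faces = C(20,1)·2^(20-1) = 20·524288 = 10485760.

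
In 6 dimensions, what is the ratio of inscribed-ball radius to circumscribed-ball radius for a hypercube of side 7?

For an n-cube of any side s, the inradius is s/2 and the circumradius is s√n/2, so the ratio is 1/√6 ≈ 0.408248.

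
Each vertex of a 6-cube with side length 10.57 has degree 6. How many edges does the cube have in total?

Number of 1-faces = C(6,1)·2^(6-1) = 6·32 = 192.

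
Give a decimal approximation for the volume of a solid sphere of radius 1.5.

Volume = π^{3/2}·(1.5)^3/Γ(5/2) = 9·π/2 ≈ 14.1372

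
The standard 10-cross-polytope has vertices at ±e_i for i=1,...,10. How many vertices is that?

Number of vertices = 2n = 20.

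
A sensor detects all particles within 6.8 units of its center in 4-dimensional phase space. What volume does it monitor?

Volume = π^{4/2}·(6.8)^4/Γ(3) ≈ 10551.3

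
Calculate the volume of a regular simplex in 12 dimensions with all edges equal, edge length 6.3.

Volume = 6.3^12 · √(13/2^12) / 12! ≈ 0.459771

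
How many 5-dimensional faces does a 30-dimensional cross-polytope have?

Each 5-face is the convex hull of 6 vertices, one chosen as ±e_i from each of 6 distinct axes: 2^6·C(30,6) = 38001600.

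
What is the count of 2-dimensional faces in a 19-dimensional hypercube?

Choose 2 of 19 axes to span the face (C(19,2) = 171 ways), then fix each of the remaining 17 coordinates at one of its two extreme values (2^17 = 131072 ways): 171·131072 = 22413312.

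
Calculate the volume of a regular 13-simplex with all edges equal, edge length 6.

V_13 = √(14) · 6^13 / (13! · 2^(13/2)) ≈ 0.0867072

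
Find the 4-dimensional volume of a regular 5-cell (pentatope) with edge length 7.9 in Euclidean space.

Volume = 7.9^4 · √(5/2^4) / 4! ≈ 90.724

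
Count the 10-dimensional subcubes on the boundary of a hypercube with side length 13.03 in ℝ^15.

Choose 10 of 15 axes to span the face (C(15,10) = 3003 ways), then fix each of the remaining 5 coordinates at one of its two extreme values (2^5 = 32 ways): 3003·32 = 96096.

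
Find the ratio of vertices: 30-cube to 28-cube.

The 30-cube has 2^30 = 1073741824 vertices. The 28-cube has 2^28 = 268435456 vertices. Ratio: 1073741824/268435456 = 4.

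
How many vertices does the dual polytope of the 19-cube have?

The 19-dimensional cross-polytope has 2n = 2·19 = 38 vertices.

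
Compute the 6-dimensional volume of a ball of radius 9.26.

Volume = π^{6/2}·(9.26)^6/Γ(4) ≈ 3.2581e+06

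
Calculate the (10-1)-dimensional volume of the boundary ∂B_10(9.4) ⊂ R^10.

S = n·V_n(r)/r = 10·V_10(9.4)/9.4 (volume-to-surface relation), giving 1.46123e+10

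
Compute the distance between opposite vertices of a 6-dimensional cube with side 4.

d = √(4² + 4² + ... + 4²) [6 terms] = √(6·4²) = 4√6 ≈ 9.79796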